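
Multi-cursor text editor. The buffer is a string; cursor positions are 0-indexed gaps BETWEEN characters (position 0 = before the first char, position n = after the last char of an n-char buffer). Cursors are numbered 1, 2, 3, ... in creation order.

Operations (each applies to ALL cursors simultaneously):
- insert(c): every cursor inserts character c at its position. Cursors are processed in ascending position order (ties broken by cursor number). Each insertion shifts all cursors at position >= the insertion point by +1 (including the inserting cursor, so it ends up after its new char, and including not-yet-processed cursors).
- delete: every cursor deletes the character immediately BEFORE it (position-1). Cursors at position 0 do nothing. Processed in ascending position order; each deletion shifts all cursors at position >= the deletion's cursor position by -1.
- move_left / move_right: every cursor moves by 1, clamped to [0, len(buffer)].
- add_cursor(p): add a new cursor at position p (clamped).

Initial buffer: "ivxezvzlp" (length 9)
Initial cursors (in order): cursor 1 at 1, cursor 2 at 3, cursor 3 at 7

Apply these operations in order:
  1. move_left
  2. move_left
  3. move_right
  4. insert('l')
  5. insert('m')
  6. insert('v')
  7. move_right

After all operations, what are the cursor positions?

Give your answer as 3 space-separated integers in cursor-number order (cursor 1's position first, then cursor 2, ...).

After op 1 (move_left): buffer="ivxezvzlp" (len 9), cursors c1@0 c2@2 c3@6, authorship .........
After op 2 (move_left): buffer="ivxezvzlp" (len 9), cursors c1@0 c2@1 c3@5, authorship .........
After op 3 (move_right): buffer="ivxezvzlp" (len 9), cursors c1@1 c2@2 c3@6, authorship .........
After op 4 (insert('l')): buffer="ilvlxezvlzlp" (len 12), cursors c1@2 c2@4 c3@9, authorship .1.2....3...
After op 5 (insert('m')): buffer="ilmvlmxezvlmzlp" (len 15), cursors c1@3 c2@6 c3@12, authorship .11.22....33...
After op 6 (insert('v')): buffer="ilmvvlmvxezvlmvzlp" (len 18), cursors c1@4 c2@8 c3@15, authorship .111.222....333...
After op 7 (move_right): buffer="ilmvvlmvxezvlmvzlp" (len 18), cursors c1@5 c2@9 c3@16, authorship .111.222....333...

Answer: 5 9 16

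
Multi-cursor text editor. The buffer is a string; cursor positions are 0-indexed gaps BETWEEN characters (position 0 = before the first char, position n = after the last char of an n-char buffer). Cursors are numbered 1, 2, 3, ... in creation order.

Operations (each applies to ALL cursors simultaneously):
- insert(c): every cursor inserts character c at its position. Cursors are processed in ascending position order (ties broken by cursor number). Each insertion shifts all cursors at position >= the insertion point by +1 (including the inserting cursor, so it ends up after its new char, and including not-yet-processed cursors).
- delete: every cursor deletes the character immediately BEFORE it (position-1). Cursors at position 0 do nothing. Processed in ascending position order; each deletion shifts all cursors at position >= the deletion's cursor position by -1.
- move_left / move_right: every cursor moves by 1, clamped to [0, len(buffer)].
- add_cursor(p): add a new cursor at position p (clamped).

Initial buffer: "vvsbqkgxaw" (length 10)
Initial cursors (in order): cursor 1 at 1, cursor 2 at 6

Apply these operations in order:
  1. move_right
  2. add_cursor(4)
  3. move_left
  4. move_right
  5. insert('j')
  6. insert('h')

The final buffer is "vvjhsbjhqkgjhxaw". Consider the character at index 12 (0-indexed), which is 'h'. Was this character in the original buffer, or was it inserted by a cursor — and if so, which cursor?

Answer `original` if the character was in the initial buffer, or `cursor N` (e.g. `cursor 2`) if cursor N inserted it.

Answer: cursor 2

Derivation:
After op 1 (move_right): buffer="vvsbqkgxaw" (len 10), cursors c1@2 c2@7, authorship ..........
After op 2 (add_cursor(4)): buffer="vvsbqkgxaw" (len 10), cursors c1@2 c3@4 c2@7, authorship ..........
After op 3 (move_left): buffer="vvsbqkgxaw" (len 10), cursors c1@1 c3@3 c2@6, authorship ..........
After op 4 (move_right): buffer="vvsbqkgxaw" (len 10), cursors c1@2 c3@4 c2@7, authorship ..........
After op 5 (insert('j')): buffer="vvjsbjqkgjxaw" (len 13), cursors c1@3 c3@6 c2@10, authorship ..1..3...2...
After op 6 (insert('h')): buffer="vvjhsbjhqkgjhxaw" (len 16), cursors c1@4 c3@8 c2@13, authorship ..11..33...22...
Authorship (.=original, N=cursor N): . . 1 1 . . 3 3 . . . 2 2 . . .
Index 12: author = 2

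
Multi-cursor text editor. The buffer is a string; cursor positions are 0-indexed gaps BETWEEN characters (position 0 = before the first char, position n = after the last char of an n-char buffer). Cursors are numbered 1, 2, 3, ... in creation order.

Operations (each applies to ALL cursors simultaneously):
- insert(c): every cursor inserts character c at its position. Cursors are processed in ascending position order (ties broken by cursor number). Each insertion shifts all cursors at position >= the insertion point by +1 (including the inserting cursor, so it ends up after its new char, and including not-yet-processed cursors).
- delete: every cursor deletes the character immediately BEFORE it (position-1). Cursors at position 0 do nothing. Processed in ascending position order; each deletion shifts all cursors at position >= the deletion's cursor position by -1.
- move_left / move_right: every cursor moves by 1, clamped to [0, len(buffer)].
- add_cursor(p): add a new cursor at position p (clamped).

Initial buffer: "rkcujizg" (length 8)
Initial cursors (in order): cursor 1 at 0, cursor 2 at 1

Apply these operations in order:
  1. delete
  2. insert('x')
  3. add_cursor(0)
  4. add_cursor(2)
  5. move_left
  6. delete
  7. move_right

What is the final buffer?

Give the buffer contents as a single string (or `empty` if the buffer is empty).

Answer: xkcujizg

Derivation:
After op 1 (delete): buffer="kcujizg" (len 7), cursors c1@0 c2@0, authorship .......
After op 2 (insert('x')): buffer="xxkcujizg" (len 9), cursors c1@2 c2@2, authorship 12.......
After op 3 (add_cursor(0)): buffer="xxkcujizg" (len 9), cursors c3@0 c1@2 c2@2, authorship 12.......
After op 4 (add_cursor(2)): buffer="xxkcujizg" (len 9), cursors c3@0 c1@2 c2@2 c4@2, authorship 12.......
After op 5 (move_left): buffer="xxkcujizg" (len 9), cursors c3@0 c1@1 c2@1 c4@1, authorship 12.......
After op 6 (delete): buffer="xkcujizg" (len 8), cursors c1@0 c2@0 c3@0 c4@0, authorship 2.......
After op 7 (move_right): buffer="xkcujizg" (len 8), cursors c1@1 c2@1 c3@1 c4@1, authorship 2.......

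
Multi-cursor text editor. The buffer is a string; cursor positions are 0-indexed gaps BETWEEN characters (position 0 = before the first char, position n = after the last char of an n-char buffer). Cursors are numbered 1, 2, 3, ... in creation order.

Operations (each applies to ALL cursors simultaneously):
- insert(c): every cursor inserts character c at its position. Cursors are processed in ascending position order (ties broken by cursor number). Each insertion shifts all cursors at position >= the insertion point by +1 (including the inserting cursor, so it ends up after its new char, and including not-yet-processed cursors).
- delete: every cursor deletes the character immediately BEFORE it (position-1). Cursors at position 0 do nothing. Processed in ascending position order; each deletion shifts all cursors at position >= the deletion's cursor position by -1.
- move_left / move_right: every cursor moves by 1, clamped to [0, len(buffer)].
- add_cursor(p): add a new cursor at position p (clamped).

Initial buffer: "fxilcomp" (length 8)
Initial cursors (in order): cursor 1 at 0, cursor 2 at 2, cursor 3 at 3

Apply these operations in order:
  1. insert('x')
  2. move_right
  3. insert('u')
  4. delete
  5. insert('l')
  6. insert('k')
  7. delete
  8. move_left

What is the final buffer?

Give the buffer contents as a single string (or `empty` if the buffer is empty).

After op 1 (insert('x')): buffer="xfxxixlcomp" (len 11), cursors c1@1 c2@4 c3@6, authorship 1..2.3.....
After op 2 (move_right): buffer="xfxxixlcomp" (len 11), cursors c1@2 c2@5 c3@7, authorship 1..2.3.....
After op 3 (insert('u')): buffer="xfuxxiuxlucomp" (len 14), cursors c1@3 c2@7 c3@10, authorship 1.1.2.23.3....
After op 4 (delete): buffer="xfxxixlcomp" (len 11), cursors c1@2 c2@5 c3@7, authorship 1..2.3.....
After op 5 (insert('l')): buffer="xflxxilxllcomp" (len 14), cursors c1@3 c2@7 c3@10, authorship 1.1.2.23.3....
After op 6 (insert('k')): buffer="xflkxxilkxllkcomp" (len 17), cursors c1@4 c2@9 c3@13, authorship 1.11.2.223.33....
After op 7 (delete): buffer="xflxxilxllcomp" (len 14), cursors c1@3 c2@7 c3@10, authorship 1.1.2.23.3....
After op 8 (move_left): buffer="xflxxilxllcomp" (len 14), cursors c1@2 c2@6 c3@9, authorship 1.1.2.23.3....

Answer: xflxxilxllcomp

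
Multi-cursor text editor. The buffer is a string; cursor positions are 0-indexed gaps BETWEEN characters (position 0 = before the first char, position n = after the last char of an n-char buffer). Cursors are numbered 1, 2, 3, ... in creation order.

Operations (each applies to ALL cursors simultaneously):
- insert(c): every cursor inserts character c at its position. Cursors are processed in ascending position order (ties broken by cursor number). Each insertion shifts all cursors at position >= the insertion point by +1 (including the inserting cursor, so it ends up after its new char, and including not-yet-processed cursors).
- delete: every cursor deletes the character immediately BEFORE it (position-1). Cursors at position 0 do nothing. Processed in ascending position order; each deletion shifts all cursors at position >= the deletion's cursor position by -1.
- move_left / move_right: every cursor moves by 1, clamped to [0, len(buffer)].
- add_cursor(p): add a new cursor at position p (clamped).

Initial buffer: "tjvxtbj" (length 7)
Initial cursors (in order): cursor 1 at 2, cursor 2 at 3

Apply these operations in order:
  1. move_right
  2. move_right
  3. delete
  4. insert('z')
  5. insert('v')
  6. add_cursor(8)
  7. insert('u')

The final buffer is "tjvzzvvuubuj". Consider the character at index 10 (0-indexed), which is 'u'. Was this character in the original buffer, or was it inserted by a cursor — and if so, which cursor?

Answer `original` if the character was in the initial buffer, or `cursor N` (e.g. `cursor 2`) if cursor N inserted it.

Answer: cursor 3

Derivation:
After op 1 (move_right): buffer="tjvxtbj" (len 7), cursors c1@3 c2@4, authorship .......
After op 2 (move_right): buffer="tjvxtbj" (len 7), cursors c1@4 c2@5, authorship .......
After op 3 (delete): buffer="tjvbj" (len 5), cursors c1@3 c2@3, authorship .....
After op 4 (insert('z')): buffer="tjvzzbj" (len 7), cursors c1@5 c2@5, authorship ...12..
After op 5 (insert('v')): buffer="tjvzzvvbj" (len 9), cursors c1@7 c2@7, authorship ...1212..
After op 6 (add_cursor(8)): buffer="tjvzzvvbj" (len 9), cursors c1@7 c2@7 c3@8, authorship ...1212..
After op 7 (insert('u')): buffer="tjvzzvvuubuj" (len 12), cursors c1@9 c2@9 c3@11, authorship ...121212.3.
Authorship (.=original, N=cursor N): . . . 1 2 1 2 1 2 . 3 .
Index 10: author = 3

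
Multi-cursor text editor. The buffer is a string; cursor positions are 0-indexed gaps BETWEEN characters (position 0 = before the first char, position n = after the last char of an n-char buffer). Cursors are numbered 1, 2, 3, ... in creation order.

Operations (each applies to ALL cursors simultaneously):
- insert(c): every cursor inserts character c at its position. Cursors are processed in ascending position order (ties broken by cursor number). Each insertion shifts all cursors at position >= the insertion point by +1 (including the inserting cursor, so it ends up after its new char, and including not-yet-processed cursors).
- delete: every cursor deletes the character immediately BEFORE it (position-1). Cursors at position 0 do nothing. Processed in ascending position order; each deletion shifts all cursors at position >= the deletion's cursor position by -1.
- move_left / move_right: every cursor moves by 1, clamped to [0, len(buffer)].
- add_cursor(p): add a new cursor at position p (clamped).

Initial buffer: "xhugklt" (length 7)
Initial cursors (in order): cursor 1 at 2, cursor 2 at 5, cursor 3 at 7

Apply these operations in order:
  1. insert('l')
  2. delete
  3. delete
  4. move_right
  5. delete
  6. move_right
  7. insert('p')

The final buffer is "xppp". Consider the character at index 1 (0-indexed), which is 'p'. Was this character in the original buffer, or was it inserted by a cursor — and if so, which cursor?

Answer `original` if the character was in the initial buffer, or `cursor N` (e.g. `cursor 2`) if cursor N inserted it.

Answer: cursor 1

Derivation:
After op 1 (insert('l')): buffer="xhlugklltl" (len 10), cursors c1@3 c2@7 c3@10, authorship ..1...2..3
After op 2 (delete): buffer="xhugklt" (len 7), cursors c1@2 c2@5 c3@7, authorship .......
After op 3 (delete): buffer="xugl" (len 4), cursors c1@1 c2@3 c3@4, authorship ....
After op 4 (move_right): buffer="xugl" (len 4), cursors c1@2 c2@4 c3@4, authorship ....
After op 5 (delete): buffer="x" (len 1), cursors c1@1 c2@1 c3@1, authorship .
After op 6 (move_right): buffer="x" (len 1), cursors c1@1 c2@1 c3@1, authorship .
After op 7 (insert('p')): buffer="xppp" (len 4), cursors c1@4 c2@4 c3@4, authorship .123
Authorship (.=original, N=cursor N): . 1 2 3
Index 1: author = 1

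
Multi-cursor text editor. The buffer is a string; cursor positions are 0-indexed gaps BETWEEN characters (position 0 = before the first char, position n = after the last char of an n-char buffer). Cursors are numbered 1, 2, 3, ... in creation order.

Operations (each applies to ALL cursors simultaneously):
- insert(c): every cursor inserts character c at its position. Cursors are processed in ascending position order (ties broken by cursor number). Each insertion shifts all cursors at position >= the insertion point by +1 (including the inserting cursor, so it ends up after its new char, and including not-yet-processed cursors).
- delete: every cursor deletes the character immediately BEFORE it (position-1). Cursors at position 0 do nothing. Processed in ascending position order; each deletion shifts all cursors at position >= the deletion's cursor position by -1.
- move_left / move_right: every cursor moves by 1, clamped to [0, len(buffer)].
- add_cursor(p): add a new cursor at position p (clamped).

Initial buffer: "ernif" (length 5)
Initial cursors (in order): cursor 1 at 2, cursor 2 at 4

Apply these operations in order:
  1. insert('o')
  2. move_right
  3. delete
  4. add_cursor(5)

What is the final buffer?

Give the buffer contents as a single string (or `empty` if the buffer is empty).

Answer: eroio

Derivation:
After op 1 (insert('o')): buffer="eroniof" (len 7), cursors c1@3 c2@6, authorship ..1..2.
After op 2 (move_right): buffer="eroniof" (len 7), cursors c1@4 c2@7, authorship ..1..2.
After op 3 (delete): buffer="eroio" (len 5), cursors c1@3 c2@5, authorship ..1.2
After op 4 (add_cursor(5)): buffer="eroio" (len 5), cursors c1@3 c2@5 c3@5, authorship ..1.2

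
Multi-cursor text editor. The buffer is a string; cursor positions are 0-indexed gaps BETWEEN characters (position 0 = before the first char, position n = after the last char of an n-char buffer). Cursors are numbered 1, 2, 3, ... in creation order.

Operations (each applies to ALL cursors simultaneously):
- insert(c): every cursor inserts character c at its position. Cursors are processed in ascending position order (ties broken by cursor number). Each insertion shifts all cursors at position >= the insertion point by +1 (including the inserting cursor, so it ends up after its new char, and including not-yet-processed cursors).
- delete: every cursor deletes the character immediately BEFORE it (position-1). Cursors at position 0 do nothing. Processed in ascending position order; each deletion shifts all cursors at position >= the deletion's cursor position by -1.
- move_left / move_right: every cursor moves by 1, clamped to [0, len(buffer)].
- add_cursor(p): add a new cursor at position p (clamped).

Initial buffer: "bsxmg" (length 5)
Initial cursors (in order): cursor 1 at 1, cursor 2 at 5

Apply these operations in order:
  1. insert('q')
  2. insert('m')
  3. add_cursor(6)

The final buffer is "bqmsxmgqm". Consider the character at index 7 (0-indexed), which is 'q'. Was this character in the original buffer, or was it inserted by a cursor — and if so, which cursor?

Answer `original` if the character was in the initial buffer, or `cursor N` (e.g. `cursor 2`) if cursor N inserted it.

Answer: cursor 2

Derivation:
After op 1 (insert('q')): buffer="bqsxmgq" (len 7), cursors c1@2 c2@7, authorship .1....2
After op 2 (insert('m')): buffer="bqmsxmgqm" (len 9), cursors c1@3 c2@9, authorship .11....22
After op 3 (add_cursor(6)): buffer="bqmsxmgqm" (len 9), cursors c1@3 c3@6 c2@9, authorship .11....22
Authorship (.=original, N=cursor N): . 1 1 . . . . 2 2
Index 7: author = 2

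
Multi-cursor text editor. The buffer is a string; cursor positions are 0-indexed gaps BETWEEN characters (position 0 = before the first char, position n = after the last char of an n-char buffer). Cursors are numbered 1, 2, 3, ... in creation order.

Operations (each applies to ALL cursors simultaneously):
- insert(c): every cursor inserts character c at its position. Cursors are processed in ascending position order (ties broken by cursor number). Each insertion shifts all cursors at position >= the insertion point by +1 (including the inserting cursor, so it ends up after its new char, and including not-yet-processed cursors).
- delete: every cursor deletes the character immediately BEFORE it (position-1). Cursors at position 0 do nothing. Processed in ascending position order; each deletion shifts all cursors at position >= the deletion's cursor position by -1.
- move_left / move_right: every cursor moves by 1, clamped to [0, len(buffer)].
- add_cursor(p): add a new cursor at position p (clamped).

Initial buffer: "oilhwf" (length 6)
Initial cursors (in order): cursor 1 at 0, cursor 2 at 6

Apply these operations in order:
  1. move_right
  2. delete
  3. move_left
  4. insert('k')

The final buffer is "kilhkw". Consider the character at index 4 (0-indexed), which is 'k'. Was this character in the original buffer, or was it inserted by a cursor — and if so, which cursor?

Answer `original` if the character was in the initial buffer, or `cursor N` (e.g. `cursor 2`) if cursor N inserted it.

After op 1 (move_right): buffer="oilhwf" (len 6), cursors c1@1 c2@6, authorship ......
After op 2 (delete): buffer="ilhw" (len 4), cursors c1@0 c2@4, authorship ....
After op 3 (move_left): buffer="ilhw" (len 4), cursors c1@0 c2@3, authorship ....
After op 4 (insert('k')): buffer="kilhkw" (len 6), cursors c1@1 c2@5, authorship 1...2.
Authorship (.=original, N=cursor N): 1 . . . 2 .
Index 4: author = 2

Answer: cursor 2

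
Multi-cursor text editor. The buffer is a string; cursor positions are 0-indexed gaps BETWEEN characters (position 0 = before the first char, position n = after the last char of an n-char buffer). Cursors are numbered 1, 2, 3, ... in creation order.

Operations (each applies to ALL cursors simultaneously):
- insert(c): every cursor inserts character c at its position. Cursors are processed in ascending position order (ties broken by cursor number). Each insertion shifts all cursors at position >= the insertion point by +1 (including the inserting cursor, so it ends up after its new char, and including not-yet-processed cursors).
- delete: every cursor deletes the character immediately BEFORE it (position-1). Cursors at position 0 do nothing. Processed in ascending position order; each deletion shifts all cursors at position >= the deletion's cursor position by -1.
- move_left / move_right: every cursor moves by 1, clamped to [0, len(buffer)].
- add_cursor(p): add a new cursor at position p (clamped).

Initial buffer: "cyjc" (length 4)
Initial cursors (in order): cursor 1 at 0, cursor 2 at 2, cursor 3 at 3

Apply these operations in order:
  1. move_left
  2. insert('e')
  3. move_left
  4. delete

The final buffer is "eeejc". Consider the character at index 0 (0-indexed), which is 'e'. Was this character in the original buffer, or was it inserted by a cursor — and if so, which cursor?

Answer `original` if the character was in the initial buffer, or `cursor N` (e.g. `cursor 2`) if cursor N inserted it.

Answer: cursor 1

Derivation:
After op 1 (move_left): buffer="cyjc" (len 4), cursors c1@0 c2@1 c3@2, authorship ....
After op 2 (insert('e')): buffer="eceyejc" (len 7), cursors c1@1 c2@3 c3@5, authorship 1.2.3..
After op 3 (move_left): buffer="eceyejc" (len 7), cursors c1@0 c2@2 c3@4, authorship 1.2.3..
After op 4 (delete): buffer="eeejc" (len 5), cursors c1@0 c2@1 c3@2, authorship 123..
Authorship (.=original, N=cursor N): 1 2 3 . .
Index 0: author = 1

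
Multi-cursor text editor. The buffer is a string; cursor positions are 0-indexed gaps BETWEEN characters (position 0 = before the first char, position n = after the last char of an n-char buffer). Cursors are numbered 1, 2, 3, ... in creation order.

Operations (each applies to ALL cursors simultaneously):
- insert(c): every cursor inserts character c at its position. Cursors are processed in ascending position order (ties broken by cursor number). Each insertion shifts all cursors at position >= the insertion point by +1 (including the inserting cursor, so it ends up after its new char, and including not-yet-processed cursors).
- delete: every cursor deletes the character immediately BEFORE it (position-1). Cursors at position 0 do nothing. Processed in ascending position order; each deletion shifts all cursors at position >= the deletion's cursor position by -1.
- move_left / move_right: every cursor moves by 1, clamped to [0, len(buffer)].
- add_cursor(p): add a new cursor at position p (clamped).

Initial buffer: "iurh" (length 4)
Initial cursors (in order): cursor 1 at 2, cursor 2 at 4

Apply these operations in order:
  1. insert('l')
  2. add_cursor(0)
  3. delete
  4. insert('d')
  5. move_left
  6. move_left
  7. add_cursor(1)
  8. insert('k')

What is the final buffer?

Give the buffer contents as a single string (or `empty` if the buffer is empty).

After op 1 (insert('l')): buffer="iulrhl" (len 6), cursors c1@3 c2@6, authorship ..1..2
After op 2 (add_cursor(0)): buffer="iulrhl" (len 6), cursors c3@0 c1@3 c2@6, authorship ..1..2
After op 3 (delete): buffer="iurh" (len 4), cursors c3@0 c1@2 c2@4, authorship ....
After op 4 (insert('d')): buffer="diudrhd" (len 7), cursors c3@1 c1@4 c2@7, authorship 3..1..2
After op 5 (move_left): buffer="diudrhd" (len 7), cursors c3@0 c1@3 c2@6, authorship 3..1..2
After op 6 (move_left): buffer="diudrhd" (len 7), cursors c3@0 c1@2 c2@5, authorship 3..1..2
After op 7 (add_cursor(1)): buffer="diudrhd" (len 7), cursors c3@0 c4@1 c1@2 c2@5, authorship 3..1..2
After op 8 (insert('k')): buffer="kdkikudrkhd" (len 11), cursors c3@1 c4@3 c1@5 c2@9, authorship 334.1.1.2.2

Answer: kdkikudrkhd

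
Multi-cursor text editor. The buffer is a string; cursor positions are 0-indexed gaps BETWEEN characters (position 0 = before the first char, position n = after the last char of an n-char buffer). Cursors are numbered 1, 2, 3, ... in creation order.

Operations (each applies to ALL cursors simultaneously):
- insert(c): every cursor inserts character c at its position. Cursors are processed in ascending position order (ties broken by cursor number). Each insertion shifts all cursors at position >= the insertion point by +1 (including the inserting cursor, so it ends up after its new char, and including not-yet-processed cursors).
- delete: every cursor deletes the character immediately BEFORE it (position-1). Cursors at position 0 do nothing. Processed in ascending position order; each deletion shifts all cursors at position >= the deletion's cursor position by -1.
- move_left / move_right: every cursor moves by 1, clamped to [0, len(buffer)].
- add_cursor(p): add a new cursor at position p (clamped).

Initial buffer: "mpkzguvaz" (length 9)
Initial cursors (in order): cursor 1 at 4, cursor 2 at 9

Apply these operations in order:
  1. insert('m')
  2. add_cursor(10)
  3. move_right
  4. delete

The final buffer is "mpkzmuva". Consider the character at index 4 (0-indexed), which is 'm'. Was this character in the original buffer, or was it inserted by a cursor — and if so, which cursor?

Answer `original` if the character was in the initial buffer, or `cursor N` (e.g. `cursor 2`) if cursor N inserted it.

Answer: cursor 1

Derivation:
After op 1 (insert('m')): buffer="mpkzmguvazm" (len 11), cursors c1@5 c2@11, authorship ....1.....2
After op 2 (add_cursor(10)): buffer="mpkzmguvazm" (len 11), cursors c1@5 c3@10 c2@11, authorship ....1.....2
After op 3 (move_right): buffer="mpkzmguvazm" (len 11), cursors c1@6 c2@11 c3@11, authorship ....1.....2
After op 4 (delete): buffer="mpkzmuva" (len 8), cursors c1@5 c2@8 c3@8, authorship ....1...
Authorship (.=original, N=cursor N): . . . . 1 . . .
Index 4: author = 1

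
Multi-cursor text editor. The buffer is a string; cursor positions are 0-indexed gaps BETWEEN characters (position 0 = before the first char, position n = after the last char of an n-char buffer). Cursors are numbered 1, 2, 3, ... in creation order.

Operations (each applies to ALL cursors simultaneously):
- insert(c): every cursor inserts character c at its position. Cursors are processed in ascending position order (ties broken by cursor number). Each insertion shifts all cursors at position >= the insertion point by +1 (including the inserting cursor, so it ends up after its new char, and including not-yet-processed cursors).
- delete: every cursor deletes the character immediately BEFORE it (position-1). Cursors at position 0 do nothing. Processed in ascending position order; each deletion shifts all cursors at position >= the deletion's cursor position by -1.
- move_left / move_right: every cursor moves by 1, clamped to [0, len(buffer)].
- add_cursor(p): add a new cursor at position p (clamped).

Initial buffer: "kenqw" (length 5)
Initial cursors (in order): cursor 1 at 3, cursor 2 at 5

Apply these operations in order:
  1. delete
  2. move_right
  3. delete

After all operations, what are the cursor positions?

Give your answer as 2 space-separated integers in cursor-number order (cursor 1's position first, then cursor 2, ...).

Answer: 1 1

Derivation:
After op 1 (delete): buffer="keq" (len 3), cursors c1@2 c2@3, authorship ...
After op 2 (move_right): buffer="keq" (len 3), cursors c1@3 c2@3, authorship ...
After op 3 (delete): buffer="k" (len 1), cursors c1@1 c2@1, authorship .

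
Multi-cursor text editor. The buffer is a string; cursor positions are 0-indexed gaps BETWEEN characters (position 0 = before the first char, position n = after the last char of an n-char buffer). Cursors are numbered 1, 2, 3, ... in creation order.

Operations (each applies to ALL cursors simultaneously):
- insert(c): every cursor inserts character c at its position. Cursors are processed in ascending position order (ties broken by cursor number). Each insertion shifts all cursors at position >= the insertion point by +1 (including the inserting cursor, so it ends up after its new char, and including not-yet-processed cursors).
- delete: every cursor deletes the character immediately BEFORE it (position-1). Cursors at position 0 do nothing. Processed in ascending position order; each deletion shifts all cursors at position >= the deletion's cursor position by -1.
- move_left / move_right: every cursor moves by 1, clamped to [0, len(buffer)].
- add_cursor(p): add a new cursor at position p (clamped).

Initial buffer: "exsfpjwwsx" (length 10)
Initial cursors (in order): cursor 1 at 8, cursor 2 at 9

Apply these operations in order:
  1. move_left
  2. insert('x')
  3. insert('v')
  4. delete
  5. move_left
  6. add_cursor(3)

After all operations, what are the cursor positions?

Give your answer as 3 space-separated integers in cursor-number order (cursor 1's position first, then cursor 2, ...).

Answer: 7 9 3

Derivation:
After op 1 (move_left): buffer="exsfpjwwsx" (len 10), cursors c1@7 c2@8, authorship ..........
After op 2 (insert('x')): buffer="exsfpjwxwxsx" (len 12), cursors c1@8 c2@10, authorship .......1.2..
After op 3 (insert('v')): buffer="exsfpjwxvwxvsx" (len 14), cursors c1@9 c2@12, authorship .......11.22..
After op 4 (delete): buffer="exsfpjwxwxsx" (len 12), cursors c1@8 c2@10, authorship .......1.2..
After op 5 (move_left): buffer="exsfpjwxwxsx" (len 12), cursors c1@7 c2@9, authorship .......1.2..
After op 6 (add_cursor(3)): buffer="exsfpjwxwxsx" (len 12), cursors c3@3 c1@7 c2@9, authorship .......1.2..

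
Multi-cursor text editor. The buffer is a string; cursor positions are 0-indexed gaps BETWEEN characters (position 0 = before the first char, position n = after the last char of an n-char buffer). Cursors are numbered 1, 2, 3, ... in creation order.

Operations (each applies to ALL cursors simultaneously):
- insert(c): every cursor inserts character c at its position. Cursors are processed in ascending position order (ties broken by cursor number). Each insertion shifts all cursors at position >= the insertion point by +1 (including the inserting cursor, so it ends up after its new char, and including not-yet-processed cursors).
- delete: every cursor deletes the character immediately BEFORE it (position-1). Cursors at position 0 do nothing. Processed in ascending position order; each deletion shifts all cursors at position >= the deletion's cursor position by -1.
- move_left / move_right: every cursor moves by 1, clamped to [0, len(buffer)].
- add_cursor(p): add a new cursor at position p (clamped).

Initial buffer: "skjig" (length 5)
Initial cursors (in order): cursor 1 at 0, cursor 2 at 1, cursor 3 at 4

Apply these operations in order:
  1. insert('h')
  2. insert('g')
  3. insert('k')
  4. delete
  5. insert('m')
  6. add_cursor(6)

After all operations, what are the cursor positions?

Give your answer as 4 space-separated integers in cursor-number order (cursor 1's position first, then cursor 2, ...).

After op 1 (insert('h')): buffer="hshkjihg" (len 8), cursors c1@1 c2@3 c3@7, authorship 1.2...3.
After op 2 (insert('g')): buffer="hgshgkjihgg" (len 11), cursors c1@2 c2@5 c3@10, authorship 11.22...33.
After op 3 (insert('k')): buffer="hgkshgkkjihgkg" (len 14), cursors c1@3 c2@7 c3@13, authorship 111.222...333.
After op 4 (delete): buffer="hgshgkjihgg" (len 11), cursors c1@2 c2@5 c3@10, authorship 11.22...33.
After op 5 (insert('m')): buffer="hgmshgmkjihgmg" (len 14), cursors c1@3 c2@7 c3@13, authorship 111.222...333.
After op 6 (add_cursor(6)): buffer="hgmshgmkjihgmg" (len 14), cursors c1@3 c4@6 c2@7 c3@13, authorship 111.222...333.

Answer: 3 7 13 6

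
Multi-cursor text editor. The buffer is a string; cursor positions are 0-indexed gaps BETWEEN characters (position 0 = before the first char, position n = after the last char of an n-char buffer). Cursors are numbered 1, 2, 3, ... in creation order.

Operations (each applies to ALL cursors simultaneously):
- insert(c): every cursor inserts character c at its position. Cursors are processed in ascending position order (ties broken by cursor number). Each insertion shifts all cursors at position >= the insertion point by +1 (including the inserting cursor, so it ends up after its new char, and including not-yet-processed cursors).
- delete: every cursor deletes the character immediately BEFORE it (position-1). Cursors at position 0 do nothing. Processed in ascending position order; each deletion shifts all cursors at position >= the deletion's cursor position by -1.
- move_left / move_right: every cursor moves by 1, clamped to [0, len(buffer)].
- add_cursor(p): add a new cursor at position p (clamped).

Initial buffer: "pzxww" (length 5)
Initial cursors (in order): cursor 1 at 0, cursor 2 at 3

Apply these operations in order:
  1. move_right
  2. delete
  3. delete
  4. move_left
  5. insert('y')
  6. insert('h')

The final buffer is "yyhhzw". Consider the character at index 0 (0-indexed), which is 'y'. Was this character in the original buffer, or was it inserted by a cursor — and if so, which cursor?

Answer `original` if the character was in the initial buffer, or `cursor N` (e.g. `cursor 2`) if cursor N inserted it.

Answer: cursor 1

Derivation:
After op 1 (move_right): buffer="pzxww" (len 5), cursors c1@1 c2@4, authorship .....
After op 2 (delete): buffer="zxw" (len 3), cursors c1@0 c2@2, authorship ...
After op 3 (delete): buffer="zw" (len 2), cursors c1@0 c2@1, authorship ..
After op 4 (move_left): buffer="zw" (len 2), cursors c1@0 c2@0, authorship ..
After op 5 (insert('y')): buffer="yyzw" (len 4), cursors c1@2 c2@2, authorship 12..
After op 6 (insert('h')): buffer="yyhhzw" (len 6), cursors c1@4 c2@4, authorship 1212..
Authorship (.=original, N=cursor N): 1 2 1 2 . .
Index 0: author = 1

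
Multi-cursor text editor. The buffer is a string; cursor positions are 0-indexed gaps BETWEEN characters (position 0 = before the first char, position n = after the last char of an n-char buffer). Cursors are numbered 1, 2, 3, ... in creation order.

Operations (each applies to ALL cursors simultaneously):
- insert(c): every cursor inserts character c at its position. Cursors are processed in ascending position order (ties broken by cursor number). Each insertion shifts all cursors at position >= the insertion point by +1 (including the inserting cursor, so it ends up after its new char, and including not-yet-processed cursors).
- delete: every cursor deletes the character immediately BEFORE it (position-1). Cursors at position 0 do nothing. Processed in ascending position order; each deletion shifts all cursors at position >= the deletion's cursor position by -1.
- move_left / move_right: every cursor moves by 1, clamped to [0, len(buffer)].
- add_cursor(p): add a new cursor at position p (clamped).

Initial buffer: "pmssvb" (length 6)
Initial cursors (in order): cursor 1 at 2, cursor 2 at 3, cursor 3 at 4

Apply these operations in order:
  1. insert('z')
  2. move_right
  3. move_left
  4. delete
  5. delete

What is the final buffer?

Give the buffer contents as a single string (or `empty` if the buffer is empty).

After op 1 (insert('z')): buffer="pmzszszvb" (len 9), cursors c1@3 c2@5 c3@7, authorship ..1.2.3..
After op 2 (move_right): buffer="pmzszszvb" (len 9), cursors c1@4 c2@6 c3@8, authorship ..1.2.3..
After op 3 (move_left): buffer="pmzszszvb" (len 9), cursors c1@3 c2@5 c3@7, authorship ..1.2.3..
After op 4 (delete): buffer="pmssvb" (len 6), cursors c1@2 c2@3 c3@4, authorship ......
After op 5 (delete): buffer="pvb" (len 3), cursors c1@1 c2@1 c3@1, authorship ...

Answer: pvb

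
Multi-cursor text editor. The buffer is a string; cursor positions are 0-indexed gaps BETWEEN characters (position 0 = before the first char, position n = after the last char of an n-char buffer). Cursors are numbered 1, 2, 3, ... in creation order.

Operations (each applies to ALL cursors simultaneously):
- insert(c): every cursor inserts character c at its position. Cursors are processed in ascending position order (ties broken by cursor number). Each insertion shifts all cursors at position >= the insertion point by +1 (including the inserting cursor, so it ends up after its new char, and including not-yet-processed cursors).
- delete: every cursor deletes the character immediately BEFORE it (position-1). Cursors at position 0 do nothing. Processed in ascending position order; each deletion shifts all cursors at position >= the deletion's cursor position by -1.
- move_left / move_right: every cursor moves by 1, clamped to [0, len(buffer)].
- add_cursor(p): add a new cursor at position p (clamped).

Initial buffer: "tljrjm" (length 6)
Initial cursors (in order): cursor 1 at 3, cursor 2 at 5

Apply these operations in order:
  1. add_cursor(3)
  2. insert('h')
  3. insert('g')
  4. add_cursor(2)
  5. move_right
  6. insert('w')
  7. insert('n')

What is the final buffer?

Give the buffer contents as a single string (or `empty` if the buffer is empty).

Answer: tljwnhhggrwwnnjhgmwn

Derivation:
After op 1 (add_cursor(3)): buffer="tljrjm" (len 6), cursors c1@3 c3@3 c2@5, authorship ......
After op 2 (insert('h')): buffer="tljhhrjhm" (len 9), cursors c1@5 c3@5 c2@8, authorship ...13..2.
After op 3 (insert('g')): buffer="tljhhggrjhgm" (len 12), cursors c1@7 c3@7 c2@11, authorship ...1313..22.
After op 4 (add_cursor(2)): buffer="tljhhggrjhgm" (len 12), cursors c4@2 c1@7 c3@7 c2@11, authorship ...1313..22.
After op 5 (move_right): buffer="tljhhggrjhgm" (len 12), cursors c4@3 c1@8 c3@8 c2@12, authorship ...1313..22.
After op 6 (insert('w')): buffer="tljwhhggrwwjhgmw" (len 16), cursors c4@4 c1@11 c3@11 c2@16, authorship ...41313.13.22.2
After op 7 (insert('n')): buffer="tljwnhhggrwwnnjhgmwn" (len 20), cursors c4@5 c1@14 c3@14 c2@20, authorship ...441313.1313.22.22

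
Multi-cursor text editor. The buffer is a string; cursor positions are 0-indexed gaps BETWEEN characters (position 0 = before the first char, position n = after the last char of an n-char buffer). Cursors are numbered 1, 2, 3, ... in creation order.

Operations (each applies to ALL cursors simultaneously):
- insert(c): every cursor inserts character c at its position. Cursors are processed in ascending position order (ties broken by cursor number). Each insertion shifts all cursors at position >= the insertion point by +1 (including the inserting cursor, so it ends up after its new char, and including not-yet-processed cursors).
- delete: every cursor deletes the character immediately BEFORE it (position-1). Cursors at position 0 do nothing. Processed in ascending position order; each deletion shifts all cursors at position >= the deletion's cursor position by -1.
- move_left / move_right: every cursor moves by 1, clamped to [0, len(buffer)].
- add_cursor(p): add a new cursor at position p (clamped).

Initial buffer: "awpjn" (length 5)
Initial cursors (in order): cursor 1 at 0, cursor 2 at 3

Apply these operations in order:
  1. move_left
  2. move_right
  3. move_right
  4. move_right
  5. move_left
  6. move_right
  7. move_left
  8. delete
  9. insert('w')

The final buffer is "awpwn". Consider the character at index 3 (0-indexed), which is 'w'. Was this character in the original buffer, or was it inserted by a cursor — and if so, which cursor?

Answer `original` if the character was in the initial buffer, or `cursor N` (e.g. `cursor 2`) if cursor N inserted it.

After op 1 (move_left): buffer="awpjn" (len 5), cursors c1@0 c2@2, authorship .....
After op 2 (move_right): buffer="awpjn" (len 5), cursors c1@1 c2@3, authorship .....
After op 3 (move_right): buffer="awpjn" (len 5), cursors c1@2 c2@4, authorship .....
After op 4 (move_right): buffer="awpjn" (len 5), cursors c1@3 c2@5, authorship .....
After op 5 (move_left): buffer="awpjn" (len 5), cursors c1@2 c2@4, authorship .....
After op 6 (move_right): buffer="awpjn" (len 5), cursors c1@3 c2@5, authorship .....
After op 7 (move_left): buffer="awpjn" (len 5), cursors c1@2 c2@4, authorship .....
After op 8 (delete): buffer="apn" (len 3), cursors c1@1 c2@2, authorship ...
After op 9 (insert('w')): buffer="awpwn" (len 5), cursors c1@2 c2@4, authorship .1.2.
Authorship (.=original, N=cursor N): . 1 . 2 .
Index 3: author = 2

Answer: cursor 2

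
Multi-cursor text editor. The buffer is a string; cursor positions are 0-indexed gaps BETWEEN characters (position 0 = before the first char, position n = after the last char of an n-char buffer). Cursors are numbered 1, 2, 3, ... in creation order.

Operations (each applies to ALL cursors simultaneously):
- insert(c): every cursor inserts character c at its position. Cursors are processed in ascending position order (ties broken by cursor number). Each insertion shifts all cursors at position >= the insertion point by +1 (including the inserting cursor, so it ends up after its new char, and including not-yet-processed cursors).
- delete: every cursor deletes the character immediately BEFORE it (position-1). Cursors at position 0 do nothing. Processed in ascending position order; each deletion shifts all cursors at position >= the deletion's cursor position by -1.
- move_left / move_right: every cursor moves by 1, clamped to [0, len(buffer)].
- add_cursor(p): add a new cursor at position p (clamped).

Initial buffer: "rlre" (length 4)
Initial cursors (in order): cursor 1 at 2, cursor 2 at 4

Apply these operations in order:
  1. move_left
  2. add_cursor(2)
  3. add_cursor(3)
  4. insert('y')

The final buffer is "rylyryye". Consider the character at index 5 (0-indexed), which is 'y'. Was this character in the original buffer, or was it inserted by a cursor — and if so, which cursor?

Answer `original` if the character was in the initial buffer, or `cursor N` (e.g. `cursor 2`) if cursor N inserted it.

Answer: cursor 2

Derivation:
After op 1 (move_left): buffer="rlre" (len 4), cursors c1@1 c2@3, authorship ....
After op 2 (add_cursor(2)): buffer="rlre" (len 4), cursors c1@1 c3@2 c2@3, authorship ....
After op 3 (add_cursor(3)): buffer="rlre" (len 4), cursors c1@1 c3@2 c2@3 c4@3, authorship ....
After op 4 (insert('y')): buffer="rylyryye" (len 8), cursors c1@2 c3@4 c2@7 c4@7, authorship .1.3.24.
Authorship (.=original, N=cursor N): . 1 . 3 . 2 4 .
Index 5: author = 2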